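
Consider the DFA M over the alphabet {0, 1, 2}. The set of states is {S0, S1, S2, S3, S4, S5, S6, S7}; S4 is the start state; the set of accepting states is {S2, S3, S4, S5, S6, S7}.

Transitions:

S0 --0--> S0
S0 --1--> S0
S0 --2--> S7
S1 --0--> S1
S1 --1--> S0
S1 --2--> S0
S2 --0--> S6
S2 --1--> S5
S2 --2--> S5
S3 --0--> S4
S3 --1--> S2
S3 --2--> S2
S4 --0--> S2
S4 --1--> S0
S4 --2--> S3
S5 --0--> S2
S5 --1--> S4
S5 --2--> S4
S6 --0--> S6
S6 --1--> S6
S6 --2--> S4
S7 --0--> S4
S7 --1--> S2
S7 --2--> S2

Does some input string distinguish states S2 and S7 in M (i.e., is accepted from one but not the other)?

Yes

States {S1} cannot be reached from the start state, so discard them.
P0 = {S2,S3,S4,S5,S6,S7} | {S0}.
Refine {S2,S3,S4,S5,S6,S7} on symbol 1: members go to different blocks, giving {S2,S3,S5,S6,S7} and {S4}.
Refine {S2,S3,S5,S6,S7} on symbol 0: members go to different blocks, giving {S2,S5,S6} and {S3,S7}.
Split {S2,S5,S6} by δ(·,1) → {S2,S6} and {S5}.
On input 1, block {S2,S6} splits into {S2} and {S6}.
No further refinement is possible. Final partition (6 blocks): {S2} | {S0} | {S4} | {S3,S7} | {S5} | {S6}.
S2 and S7 end up in different blocks, so they are distinguishable. For instance, the string '01' is accepted from only S2.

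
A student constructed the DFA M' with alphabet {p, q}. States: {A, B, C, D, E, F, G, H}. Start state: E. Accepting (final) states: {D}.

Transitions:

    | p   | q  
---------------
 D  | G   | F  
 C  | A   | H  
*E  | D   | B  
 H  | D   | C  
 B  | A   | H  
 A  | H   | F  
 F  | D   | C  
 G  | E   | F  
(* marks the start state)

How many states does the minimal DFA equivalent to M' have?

Initial partition by acceptance: {D} | {A,B,C,E,F,G,H}.
Split {A,B,C,E,F,G,H} by δ(·,p) → {A,B,C,G} and {E,F,H}.
Split {A,B,C,G} by δ(·,p) → {A,G} and {B,C}.
Stable partition: {D} | {A,G} | {E,F,H} | {B,C} — 4 equivalence classes.

4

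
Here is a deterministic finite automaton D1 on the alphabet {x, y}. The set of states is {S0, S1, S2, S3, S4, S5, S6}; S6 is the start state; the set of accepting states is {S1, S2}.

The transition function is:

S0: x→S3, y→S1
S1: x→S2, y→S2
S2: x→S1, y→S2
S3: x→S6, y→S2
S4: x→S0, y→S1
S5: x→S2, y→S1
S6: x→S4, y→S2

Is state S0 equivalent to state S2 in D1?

Reachable states from the start: {S0,S1,S2,S3,S4,S6}. Unreachable: {S5} — drop them.
Start with accepting vs non-accepting: {S1,S2} | {S0,S3,S4,S6}.
No further refinement is possible. Final partition (2 blocks): {S1,S2} | {S0,S3,S4,S6}.
S0 and S2 end up in different blocks, so they are distinguishable. For instance, the string 'ε' is accepted from only S2.

No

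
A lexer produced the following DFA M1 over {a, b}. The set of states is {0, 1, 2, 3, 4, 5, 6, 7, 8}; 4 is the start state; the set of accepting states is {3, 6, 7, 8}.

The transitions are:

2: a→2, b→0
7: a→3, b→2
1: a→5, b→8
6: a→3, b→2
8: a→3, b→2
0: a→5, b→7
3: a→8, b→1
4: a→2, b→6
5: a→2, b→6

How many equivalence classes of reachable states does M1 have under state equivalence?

P0 = {3,6,7,8} | {0,1,2,4,5}.
Refine {0,1,2,4,5} on symbol b: members go to different blocks, giving {0,1,4,5} and {2}.
Split {3,6,7,8} by δ(·,b) → {6,7,8} and {3}.
Refine {0,1,4,5} on symbol a: members go to different blocks, giving {0,1} and {4,5}.
Stable partition: {6,7,8} | {0,1} | {2} | {3} | {4,5} — 5 equivalence classes.

5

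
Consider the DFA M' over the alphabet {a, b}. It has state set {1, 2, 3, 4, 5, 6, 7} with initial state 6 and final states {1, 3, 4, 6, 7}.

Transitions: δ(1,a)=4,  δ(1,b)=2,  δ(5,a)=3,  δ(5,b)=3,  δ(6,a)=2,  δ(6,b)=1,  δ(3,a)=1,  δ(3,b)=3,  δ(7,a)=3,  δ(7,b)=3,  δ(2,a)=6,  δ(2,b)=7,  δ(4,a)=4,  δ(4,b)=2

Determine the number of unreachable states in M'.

Starting at 6 and following transitions, the reachable set is {1, 2, 3, 4, 6, 7}. That leaves 5 unreachable — 1 in total.

1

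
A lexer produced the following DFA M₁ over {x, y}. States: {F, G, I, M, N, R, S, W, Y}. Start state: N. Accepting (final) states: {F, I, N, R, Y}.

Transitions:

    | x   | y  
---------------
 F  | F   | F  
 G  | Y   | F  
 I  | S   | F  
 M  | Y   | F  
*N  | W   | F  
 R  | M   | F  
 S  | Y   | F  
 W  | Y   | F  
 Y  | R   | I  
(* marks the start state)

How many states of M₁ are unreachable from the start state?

1

BFS from N reaches {F, I, M, N, R, S, W, Y}; the 1 state(s) G are never visited.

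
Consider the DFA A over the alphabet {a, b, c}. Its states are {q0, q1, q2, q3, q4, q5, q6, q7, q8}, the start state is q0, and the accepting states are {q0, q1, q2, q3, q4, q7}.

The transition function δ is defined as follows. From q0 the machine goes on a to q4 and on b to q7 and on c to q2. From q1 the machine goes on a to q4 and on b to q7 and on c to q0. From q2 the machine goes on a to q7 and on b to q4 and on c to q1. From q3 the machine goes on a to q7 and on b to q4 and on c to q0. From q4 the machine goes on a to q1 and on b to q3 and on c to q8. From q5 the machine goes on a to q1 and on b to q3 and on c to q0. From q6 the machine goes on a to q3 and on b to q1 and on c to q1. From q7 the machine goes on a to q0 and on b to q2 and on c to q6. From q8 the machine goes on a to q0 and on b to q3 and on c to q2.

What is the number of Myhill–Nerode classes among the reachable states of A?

3

States {q5} cannot be reached from the start state, so discard them.
P0 = {q0,q1,q2,q3,q4,q7} | {q6,q8}.
On input c, block {q0,q1,q2,q3,q4,q7} splits into {q0,q1,q2,q3} and {q4,q7}.
No further refinement is possible. Final partition (3 blocks): {q0,q1,q2,q3} | {q6,q8} | {q4,q7}.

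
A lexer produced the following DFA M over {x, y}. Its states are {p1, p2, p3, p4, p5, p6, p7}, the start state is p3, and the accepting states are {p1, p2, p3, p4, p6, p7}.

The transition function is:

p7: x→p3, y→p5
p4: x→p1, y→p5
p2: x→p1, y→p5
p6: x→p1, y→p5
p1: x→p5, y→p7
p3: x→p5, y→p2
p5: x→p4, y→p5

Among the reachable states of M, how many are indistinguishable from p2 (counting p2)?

3

States {p6} cannot be reached from the start state, so discard them.
Initial partition by acceptance: {p1,p2,p3,p4,p7} | {p5}.
Refine {p1,p2,p3,p4,p7} on symbol x: members go to different blocks, giving {p2,p4,p7} and {p1,p3}.
The partition is now stable with 3 blocks: {p2,p4,p7} | {p5} | {p1,p3}.
The equivalence class containing p2 is {p2,p4,p7}, of size 3.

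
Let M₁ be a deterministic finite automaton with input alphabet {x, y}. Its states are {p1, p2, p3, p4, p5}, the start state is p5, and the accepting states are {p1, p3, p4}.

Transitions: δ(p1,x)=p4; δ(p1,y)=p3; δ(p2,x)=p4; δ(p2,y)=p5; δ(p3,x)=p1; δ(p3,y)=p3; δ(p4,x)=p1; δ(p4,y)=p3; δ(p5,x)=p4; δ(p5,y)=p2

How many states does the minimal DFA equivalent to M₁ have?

Every state is reachable, so we keep all 5.
Start with accepting vs non-accepting: {p1,p3,p4} | {p2,p5}.
No further refinement is possible. Final partition (2 blocks): {p1,p3,p4} | {p2,p5}.

2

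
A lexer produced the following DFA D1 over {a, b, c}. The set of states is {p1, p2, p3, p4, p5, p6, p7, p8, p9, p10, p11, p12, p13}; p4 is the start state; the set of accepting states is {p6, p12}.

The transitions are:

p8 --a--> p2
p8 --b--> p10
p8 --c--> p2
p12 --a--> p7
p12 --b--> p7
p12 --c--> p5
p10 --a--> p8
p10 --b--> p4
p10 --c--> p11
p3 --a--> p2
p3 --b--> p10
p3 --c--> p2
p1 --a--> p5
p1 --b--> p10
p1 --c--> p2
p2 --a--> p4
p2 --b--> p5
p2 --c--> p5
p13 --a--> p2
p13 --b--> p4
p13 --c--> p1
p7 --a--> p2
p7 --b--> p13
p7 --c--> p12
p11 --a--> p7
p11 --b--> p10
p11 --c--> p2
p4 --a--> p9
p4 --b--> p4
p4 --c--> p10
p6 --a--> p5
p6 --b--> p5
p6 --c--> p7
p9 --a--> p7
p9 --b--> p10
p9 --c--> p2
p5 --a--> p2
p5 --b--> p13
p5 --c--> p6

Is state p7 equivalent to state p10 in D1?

First remove the unreachable states {p3}; 12 states remain.
P0 = {p6,p12} | {p1,p2,p4,p5,p7,p8,p9,p10,p11,p13}.
On input c, block {p1,p2,p4,p5,p7,p8,p9,p10,p11,p13} splits into {p1,p2,p4,p8,p9,p10,p11,p13} and {p5,p7}.
Refine {p1,p2,p4,p8,p9,p10,p11,p13} on symbol a: members go to different blocks, giving {p2,p4,p8,p10,p13} and {p1,p9,p11}.
On input a, block {p2,p4,p8,p10,p13} splits into {p2,p8,p10,p13} and {p4}.
On input a, block {p2,p8,p10,p13} splits into {p8,p10,p13} and {p2}.
Refine {p8,p10,p13} on symbol a: members go to different blocks, giving {p8,p13} and {p10}.
Split {p8,p13} by δ(·,b) → {p8} and {p13}.
No further refinement is possible. Final partition (8 blocks): {p6,p12} | {p8} | {p5,p7} | {p1,p9,p11} | {p4} | {p2} | {p10} | {p13}.
p7 and p10 end up in different blocks, so they are distinguishable. For instance, the string 'c' is accepted from only p7.

No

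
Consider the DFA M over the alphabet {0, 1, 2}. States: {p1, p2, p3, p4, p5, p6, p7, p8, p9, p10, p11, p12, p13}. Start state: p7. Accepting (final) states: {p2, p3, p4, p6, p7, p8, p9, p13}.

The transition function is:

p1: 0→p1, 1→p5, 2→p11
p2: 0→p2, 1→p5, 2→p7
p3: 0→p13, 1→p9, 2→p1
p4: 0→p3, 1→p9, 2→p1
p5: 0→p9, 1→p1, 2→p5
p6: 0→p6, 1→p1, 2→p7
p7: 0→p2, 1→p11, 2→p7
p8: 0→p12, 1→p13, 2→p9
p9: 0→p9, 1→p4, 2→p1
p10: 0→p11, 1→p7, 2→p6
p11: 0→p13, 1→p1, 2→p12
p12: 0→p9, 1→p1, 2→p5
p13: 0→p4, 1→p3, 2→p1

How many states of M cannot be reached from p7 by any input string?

Starting at p7 and following transitions, the reachable set is {p1, p2, p3, p4, p5, p7, p9, p11, p12, p13}. That leaves p6, p8, p10 unreachable — 3 in total.

3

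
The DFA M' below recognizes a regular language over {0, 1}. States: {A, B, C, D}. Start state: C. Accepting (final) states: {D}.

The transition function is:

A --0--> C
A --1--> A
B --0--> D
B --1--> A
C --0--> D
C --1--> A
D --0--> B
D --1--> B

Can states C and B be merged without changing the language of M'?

Every state is reachable, so we keep all 4.
Initial partition by acceptance: {D} | {A,B,C}.
On input 0, block {A,B,C} splits into {B,C} and {A}.
Stable partition: {D} | {B,C} | {A} — 3 equivalence classes.
C and B lie in the same block of the stable partition, so they are equivalent — no string distinguishes them.

Yes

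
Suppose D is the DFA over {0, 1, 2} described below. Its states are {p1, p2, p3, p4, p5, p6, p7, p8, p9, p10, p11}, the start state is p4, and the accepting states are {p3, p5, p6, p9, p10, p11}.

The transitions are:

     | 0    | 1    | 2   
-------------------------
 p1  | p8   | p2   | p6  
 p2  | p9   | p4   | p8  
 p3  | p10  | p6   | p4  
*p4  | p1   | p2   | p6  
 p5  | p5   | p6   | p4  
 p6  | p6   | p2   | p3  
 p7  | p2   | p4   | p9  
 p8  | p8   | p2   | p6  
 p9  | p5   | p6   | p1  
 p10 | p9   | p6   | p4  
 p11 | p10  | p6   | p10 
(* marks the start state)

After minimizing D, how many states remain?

States {p7,p11} cannot be reached from the start state, so discard them.
Start with accepting vs non-accepting: {p3,p5,p6,p9,p10} | {p1,p2,p4,p8}.
On input 1, block {p3,p5,p6,p9,p10} splits into {p3,p5,p9,p10} and {p6}.
Refine {p1,p2,p4,p8} on symbol 0: members go to different blocks, giving {p1,p4,p8} and {p2}.
No further refinement is possible. Final partition (4 blocks): {p3,p5,p9,p10} | {p1,p4,p8} | {p6} | {p2}.

4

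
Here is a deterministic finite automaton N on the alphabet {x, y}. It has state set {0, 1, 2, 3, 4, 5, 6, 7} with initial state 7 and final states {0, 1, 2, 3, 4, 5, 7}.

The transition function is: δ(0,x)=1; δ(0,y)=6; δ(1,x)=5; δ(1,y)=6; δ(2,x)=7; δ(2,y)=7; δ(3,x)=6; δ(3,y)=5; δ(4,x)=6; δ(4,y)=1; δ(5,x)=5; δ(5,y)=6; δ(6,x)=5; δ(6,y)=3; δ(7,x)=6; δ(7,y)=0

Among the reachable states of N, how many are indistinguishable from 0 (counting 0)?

First remove the unreachable states {2,4}; 6 states remain.
Start with accepting vs non-accepting: {0,1,3,5,7} | {6}.
Refine {0,1,3,5,7} on symbol x: members go to different blocks, giving {0,1,5} and {3,7}.
No further refinement is possible. Final partition (3 blocks): {0,1,5} | {6} | {3,7}.
State 0 belongs to the block {0,1,5}, which has 3 states.

3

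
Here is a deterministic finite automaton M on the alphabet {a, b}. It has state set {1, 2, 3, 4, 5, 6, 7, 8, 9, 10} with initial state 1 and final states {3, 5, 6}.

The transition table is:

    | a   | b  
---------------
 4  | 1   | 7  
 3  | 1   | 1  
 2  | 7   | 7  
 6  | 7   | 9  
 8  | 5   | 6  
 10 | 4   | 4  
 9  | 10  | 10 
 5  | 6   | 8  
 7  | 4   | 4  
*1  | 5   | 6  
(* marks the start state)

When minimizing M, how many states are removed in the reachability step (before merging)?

BFS from 1 reaches {1, 4, 5, 6, 7, 8, 9, 10}; the 2 state(s) 2, 3 are never visited.

2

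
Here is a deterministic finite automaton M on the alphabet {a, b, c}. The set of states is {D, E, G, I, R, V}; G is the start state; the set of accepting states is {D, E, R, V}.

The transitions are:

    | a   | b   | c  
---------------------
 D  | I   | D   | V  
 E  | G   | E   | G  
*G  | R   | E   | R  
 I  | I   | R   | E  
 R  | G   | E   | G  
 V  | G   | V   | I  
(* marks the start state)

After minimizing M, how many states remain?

Reachable states from the start: {E,G,R}. Unreachable: {D,I,V} — drop them.
Start with accepting vs non-accepting: {E,R} | {G}.
Stable partition: {E,R} | {G} — 2 equivalence classes.

2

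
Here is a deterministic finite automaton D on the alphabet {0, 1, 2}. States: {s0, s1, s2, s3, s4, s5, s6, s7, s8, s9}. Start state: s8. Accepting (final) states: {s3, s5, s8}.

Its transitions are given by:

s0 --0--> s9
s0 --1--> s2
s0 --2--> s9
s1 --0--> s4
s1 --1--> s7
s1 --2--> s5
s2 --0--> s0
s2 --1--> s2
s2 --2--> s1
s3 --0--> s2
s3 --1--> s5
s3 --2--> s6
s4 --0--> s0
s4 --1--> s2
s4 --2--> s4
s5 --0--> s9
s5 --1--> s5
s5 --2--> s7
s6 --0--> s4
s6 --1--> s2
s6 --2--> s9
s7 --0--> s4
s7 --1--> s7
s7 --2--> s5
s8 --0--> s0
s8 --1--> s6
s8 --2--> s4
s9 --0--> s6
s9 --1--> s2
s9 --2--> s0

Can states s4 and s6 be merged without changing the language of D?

First remove the unreachable states {s3}; 9 states remain.
Initial partition by acceptance: {s5,s8} | {s0,s1,s2,s4,s6,s7,s9}.
Split {s5,s8} by δ(·,1) → {s5} and {s8}.
Refine {s0,s1,s2,s4,s6,s7,s9} on symbol 2: members go to different blocks, giving {s0,s2,s4,s6,s9} and {s1,s7}.
On input 2, block {s0,s2,s4,s6,s9} splits into {s0,s4,s6,s9} and {s2}.
No further refinement is possible. Final partition (5 blocks): {s5} | {s0,s4,s6,s9} | {s8} | {s1,s7} | {s2}.
s4 and s6 lie in the same block of the stable partition, so they are equivalent — no string distinguishes them.

Yes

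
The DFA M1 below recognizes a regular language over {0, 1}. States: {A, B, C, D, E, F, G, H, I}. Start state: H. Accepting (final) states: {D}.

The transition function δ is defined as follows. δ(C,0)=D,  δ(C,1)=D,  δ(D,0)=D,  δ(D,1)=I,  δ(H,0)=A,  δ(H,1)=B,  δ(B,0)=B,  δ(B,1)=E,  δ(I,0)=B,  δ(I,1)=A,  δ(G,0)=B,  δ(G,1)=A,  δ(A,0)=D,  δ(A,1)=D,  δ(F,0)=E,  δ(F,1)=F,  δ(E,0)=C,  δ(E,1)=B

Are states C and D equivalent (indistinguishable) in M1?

Reachable states from the start: {A,B,C,D,E,H,I}. Unreachable: {F,G} — drop them.
Start with accepting vs non-accepting: {D} | {A,B,C,E,H,I}.
On input 0, block {A,B,C,E,H,I} splits into {B,E,H,I} and {A,C}.
Refine {B,E,H,I} on symbol 0: members go to different blocks, giving {B,I} and {E,H}.
Refine {B,I} on symbol 1: members go to different blocks, giving {B} and {I}.
The partition is now stable with 5 blocks: {D} | {B} | {A,C} | {E,H} | {I}.
C and D end up in different blocks, so they are distinguishable. For instance, the string 'ε' is accepted from only D.

No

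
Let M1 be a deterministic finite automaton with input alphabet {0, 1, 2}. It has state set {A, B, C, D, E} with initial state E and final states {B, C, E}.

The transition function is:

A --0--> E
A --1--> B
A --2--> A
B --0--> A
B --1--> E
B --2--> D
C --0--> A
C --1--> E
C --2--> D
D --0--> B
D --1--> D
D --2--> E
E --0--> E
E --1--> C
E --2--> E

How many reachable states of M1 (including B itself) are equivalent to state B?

2

Start with accepting vs non-accepting: {B,C,E} | {A,D}.
Refine {B,C,E} on symbol 0: members go to different blocks, giving {B,C} and {E}.
Split {A,D} by δ(·,0) → {A} and {D}.
The partition is now stable with 4 blocks: {B,C} | {A} | {E} | {D}.
The equivalence class containing B is {B,C}, of size 2.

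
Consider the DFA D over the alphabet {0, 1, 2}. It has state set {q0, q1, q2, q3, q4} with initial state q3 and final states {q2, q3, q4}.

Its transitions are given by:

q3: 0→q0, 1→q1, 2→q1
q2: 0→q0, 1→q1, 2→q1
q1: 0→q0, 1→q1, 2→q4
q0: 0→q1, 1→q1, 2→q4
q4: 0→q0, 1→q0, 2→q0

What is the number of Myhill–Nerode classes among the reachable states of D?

Reachable states from the start: {q0,q1,q3,q4}. Unreachable: {q2} — drop them.
Initial partition by acceptance: {q3,q4} | {q0,q1}.
The partition is now stable with 2 blocks: {q3,q4} | {q0,q1}.

2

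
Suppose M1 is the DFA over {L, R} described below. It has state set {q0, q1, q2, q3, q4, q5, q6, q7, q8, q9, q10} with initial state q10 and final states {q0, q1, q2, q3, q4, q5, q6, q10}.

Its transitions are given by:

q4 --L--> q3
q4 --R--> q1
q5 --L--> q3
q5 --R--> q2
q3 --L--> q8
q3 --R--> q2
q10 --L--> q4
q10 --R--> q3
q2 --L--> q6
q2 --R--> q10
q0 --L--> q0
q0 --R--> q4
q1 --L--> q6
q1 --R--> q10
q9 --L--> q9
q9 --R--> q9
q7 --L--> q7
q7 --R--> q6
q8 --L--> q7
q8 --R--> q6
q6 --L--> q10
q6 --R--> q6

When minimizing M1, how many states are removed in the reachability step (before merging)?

3

Starting at q10 and following transitions, the reachable set is {q1, q2, q3, q4, q6, q7, q8, q10}. That leaves q0, q5, q9 unreachable — 3 in total.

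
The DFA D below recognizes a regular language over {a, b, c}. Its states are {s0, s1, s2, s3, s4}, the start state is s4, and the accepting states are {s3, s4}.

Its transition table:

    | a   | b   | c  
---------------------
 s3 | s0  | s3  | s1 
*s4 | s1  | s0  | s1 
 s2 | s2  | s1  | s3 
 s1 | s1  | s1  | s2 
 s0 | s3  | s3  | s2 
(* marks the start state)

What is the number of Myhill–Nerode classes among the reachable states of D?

P0 = {s3,s4} | {s0,s1,s2}.
On input b, block {s3,s4} splits into {s3} and {s4}.
Split {s0,s1,s2} by δ(·,a) → {s1,s2} and {s0}.
On input c, block {s1,s2} splits into {s1} and {s2}.
Stable partition: {s3} | {s1} | {s4} | {s0} | {s2} — 5 equivalence classes.

5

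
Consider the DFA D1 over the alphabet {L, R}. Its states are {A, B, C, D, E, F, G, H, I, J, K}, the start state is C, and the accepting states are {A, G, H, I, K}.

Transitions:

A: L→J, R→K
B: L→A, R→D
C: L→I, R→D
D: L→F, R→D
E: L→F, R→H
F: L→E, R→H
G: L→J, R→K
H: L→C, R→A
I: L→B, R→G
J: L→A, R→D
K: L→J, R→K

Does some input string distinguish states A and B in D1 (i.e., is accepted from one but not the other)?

Initial partition by acceptance: {A,G,H,I,K} | {B,C,D,E,F,J}.
On input L, block {B,C,D,E,F,J} splits into {B,C,J} and {D,E,F}.
Split {D,E,F} by δ(·,R) → {E,F} and {D}.
The partition is now stable with 4 blocks: {A,G,H,I,K} | {B,C,J} | {E,F} | {D}.
A and B end up in different blocks, so they are distinguishable. For instance, the string 'ε' is accepted from only A.

Yes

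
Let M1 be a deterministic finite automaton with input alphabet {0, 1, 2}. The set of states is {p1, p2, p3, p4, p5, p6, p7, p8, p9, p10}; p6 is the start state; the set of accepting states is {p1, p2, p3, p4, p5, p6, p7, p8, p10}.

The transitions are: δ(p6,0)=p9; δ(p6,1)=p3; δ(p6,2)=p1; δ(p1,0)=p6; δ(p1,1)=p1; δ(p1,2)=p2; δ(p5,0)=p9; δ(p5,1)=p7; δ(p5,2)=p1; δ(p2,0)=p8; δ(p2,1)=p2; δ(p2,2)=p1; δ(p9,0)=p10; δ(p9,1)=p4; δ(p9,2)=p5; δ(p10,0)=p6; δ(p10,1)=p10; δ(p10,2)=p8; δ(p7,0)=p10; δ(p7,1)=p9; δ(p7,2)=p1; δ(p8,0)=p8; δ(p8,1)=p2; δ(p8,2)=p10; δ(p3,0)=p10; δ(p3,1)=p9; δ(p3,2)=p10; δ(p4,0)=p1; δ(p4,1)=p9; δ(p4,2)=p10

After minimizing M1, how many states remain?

Every state is reachable, so we keep all 10.
Start with accepting vs non-accepting: {p1,p2,p3,p4,p5,p6,p7,p8,p10} | {p9}.
Refine {p1,p2,p3,p4,p5,p6,p7,p8,p10} on symbol 0: members go to different blocks, giving {p1,p2,p3,p4,p7,p8,p10} and {p5,p6}.
On input 0, block {p1,p2,p3,p4,p7,p8,p10} splits into {p2,p3,p4,p7,p8} and {p1,p10}.
On input 0, block {p2,p3,p4,p7,p8} splits into {p3,p4,p7} and {p2,p8}.
The partition is now stable with 5 blocks: {p3,p4,p7} | {p9} | {p5,p6} | {p1,p10} | {p2,p8}.

5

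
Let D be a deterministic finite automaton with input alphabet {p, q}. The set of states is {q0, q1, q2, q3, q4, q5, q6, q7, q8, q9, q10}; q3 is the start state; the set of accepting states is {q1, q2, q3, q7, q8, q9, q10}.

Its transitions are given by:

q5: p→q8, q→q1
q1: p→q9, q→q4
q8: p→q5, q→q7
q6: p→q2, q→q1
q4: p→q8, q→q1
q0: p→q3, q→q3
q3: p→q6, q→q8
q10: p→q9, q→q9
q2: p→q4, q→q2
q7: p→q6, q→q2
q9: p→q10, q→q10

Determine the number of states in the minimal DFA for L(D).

States {q0} cannot be reached from the start state, so discard them.
Start with accepting vs non-accepting: {q1,q2,q3,q7,q8,q9,q10} | {q4,q5,q6}.
Refine {q1,q2,q3,q7,q8,q9,q10} on symbol p: members go to different blocks, giving {q2,q3,q7,q8} and {q1,q9,q10}.
On input q, block {q1,q9,q10} splits into {q9,q10} and {q1}.
No further refinement is possible. Final partition (4 blocks): {q2,q3,q7,q8} | {q4,q5,q6} | {q9,q10} | {q1}.

4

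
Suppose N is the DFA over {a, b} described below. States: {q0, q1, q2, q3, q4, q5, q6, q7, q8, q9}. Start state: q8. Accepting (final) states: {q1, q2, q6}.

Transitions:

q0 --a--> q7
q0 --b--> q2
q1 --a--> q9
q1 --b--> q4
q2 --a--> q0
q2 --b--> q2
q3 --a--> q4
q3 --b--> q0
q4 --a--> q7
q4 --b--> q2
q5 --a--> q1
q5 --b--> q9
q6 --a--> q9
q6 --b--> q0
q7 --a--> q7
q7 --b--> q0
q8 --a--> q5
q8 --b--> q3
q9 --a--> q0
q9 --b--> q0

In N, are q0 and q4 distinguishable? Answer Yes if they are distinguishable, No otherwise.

Reachable states from the start: {q0,q1,q2,q3,q4,q5,q7,q8,q9}. Unreachable: {q6} — drop them.
Start with accepting vs non-accepting: {q1,q2} | {q0,q3,q4,q5,q7,q8,q9}.
On input b, block {q1,q2} splits into {q1} and {q2}.
On input a, block {q0,q3,q4,q5,q7,q8,q9} splits into {q0,q3,q4,q7,q8,q9} and {q5}.
Split {q0,q3,q4,q7,q8,q9} by δ(·,a) → {q0,q3,q4,q7,q9} and {q8}.
On input b, block {q0,q3,q4,q7,q9} splits into {q3,q7,q9} and {q0,q4}.
Split {q3,q7,q9} by δ(·,a) → {q3,q9} and {q7}.
Stable partition: {q1} | {q3,q9} | {q2} | {q5} | {q8} | {q0,q4} | {q7} — 7 equivalence classes.
q0 and q4 lie in the same block of the stable partition, so they are equivalent — no string distinguishes them.

No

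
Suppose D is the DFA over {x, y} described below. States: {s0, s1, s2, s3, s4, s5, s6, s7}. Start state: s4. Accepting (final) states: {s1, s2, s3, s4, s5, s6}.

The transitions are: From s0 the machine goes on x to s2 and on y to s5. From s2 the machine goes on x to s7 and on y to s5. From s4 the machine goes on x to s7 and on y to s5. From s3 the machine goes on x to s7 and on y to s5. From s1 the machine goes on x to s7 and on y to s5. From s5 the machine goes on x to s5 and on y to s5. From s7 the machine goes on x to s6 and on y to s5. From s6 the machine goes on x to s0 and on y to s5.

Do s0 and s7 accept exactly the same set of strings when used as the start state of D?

First remove the unreachable states {s1,s3}; 6 states remain.
P0 = {s2,s4,s5,s6} | {s0,s7}.
On input x, block {s2,s4,s5,s6} splits into {s2,s4,s6} and {s5}.
Stable partition: {s2,s4,s6} | {s0,s7} | {s5} — 3 equivalence classes.
s0 and s7 lie in the same block of the stable partition, so they are equivalent — no string distinguishes them.

Yes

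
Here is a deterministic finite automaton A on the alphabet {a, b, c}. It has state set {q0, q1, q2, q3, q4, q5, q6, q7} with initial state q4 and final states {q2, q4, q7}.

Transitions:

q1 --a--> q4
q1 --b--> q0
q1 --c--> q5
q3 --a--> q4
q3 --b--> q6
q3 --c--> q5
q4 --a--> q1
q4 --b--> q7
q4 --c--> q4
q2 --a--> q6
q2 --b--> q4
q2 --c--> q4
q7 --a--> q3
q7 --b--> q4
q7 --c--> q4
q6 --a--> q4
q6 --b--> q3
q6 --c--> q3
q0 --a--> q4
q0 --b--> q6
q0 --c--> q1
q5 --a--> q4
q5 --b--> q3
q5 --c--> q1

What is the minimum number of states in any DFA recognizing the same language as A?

2

First remove the unreachable states {q2}; 7 states remain.
Start with accepting vs non-accepting: {q4,q7} | {q0,q1,q3,q5,q6}.
Stable partition: {q4,q7} | {q0,q1,q3,q5,q6} — 2 equivalence classes.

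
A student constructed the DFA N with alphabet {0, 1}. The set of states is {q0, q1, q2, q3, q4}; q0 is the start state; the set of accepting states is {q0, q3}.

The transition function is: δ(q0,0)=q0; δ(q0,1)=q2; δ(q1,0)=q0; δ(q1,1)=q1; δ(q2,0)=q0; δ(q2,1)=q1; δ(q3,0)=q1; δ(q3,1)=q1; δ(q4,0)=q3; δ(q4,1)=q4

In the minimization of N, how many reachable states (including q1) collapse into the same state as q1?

2

States {q3,q4} cannot be reached from the start state, so discard them.
P0 = {q0} | {q1,q2}.
The partition is now stable with 2 blocks: {q0} | {q1,q2}.
State q1 belongs to the block {q1,q2}, which has 2 states.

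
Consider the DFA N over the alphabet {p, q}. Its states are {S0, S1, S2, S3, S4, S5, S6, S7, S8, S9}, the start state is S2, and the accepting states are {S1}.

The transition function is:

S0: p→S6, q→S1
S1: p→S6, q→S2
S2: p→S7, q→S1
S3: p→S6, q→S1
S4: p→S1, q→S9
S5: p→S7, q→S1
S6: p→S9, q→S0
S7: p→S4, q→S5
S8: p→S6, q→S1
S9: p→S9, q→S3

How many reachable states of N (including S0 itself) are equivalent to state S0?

States {S8} cannot be reached from the start state, so discard them.
Initial partition by acceptance: {S1} | {S0,S2,S3,S4,S5,S6,S7,S9}.
Refine {S0,S2,S3,S4,S5,S6,S7,S9} on symbol p: members go to different blocks, giving {S0,S2,S3,S5,S6,S7,S9} and {S4}.
Split {S0,S2,S3,S5,S6,S7,S9} by δ(·,p) → {S0,S2,S3,S5,S6,S9} and {S7}.
On input p, block {S0,S2,S3,S5,S6,S9} splits into {S0,S3,S6,S9} and {S2,S5}.
Split {S0,S3,S6,S9} by δ(·,q) → {S0,S3} and {S6,S9}.
Stable partition: {S1} | {S0,S3} | {S4} | {S7} | {S2,S5} | {S6,S9} — 6 equivalence classes.
The equivalence class containing S0 is {S0,S3}, of size 2.

2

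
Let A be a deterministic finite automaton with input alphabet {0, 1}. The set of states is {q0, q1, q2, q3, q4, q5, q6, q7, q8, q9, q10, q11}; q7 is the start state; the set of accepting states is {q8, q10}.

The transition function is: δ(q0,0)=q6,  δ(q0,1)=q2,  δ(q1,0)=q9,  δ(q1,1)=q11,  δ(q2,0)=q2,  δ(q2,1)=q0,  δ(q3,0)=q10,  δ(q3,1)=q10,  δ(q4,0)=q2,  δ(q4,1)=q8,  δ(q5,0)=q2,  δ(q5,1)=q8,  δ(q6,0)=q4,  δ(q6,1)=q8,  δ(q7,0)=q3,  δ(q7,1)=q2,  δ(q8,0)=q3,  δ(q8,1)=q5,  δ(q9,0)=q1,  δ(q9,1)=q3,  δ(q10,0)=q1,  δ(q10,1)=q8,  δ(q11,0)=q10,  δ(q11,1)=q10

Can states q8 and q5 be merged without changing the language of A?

No

Every state is reachable, so we keep all 12.
Initial partition by acceptance: {q8,q10} | {q0,q1,q2,q3,q4,q5,q6,q7,q9,q11}.
Split {q8,q10} by δ(·,1) → {q8} and {q10}.
Refine {q0,q1,q2,q3,q4,q5,q6,q7,q9,q11} on symbol 0: members go to different blocks, giving {q0,q1,q2,q4,q5,q6,q7,q9} and {q3,q11}.
On input 0, block {q0,q1,q2,q4,q5,q6,q7,q9} splits into {q0,q1,q2,q4,q5,q6,q9} and {q7}.
Split {q0,q1,q2,q4,q5,q6,q9} by δ(·,1) → {q4,q5,q6} and {q0,q2} and {q1,q9}.
On input 0, block {q4,q5,q6} splits into {q4,q5} and {q6}.
On input 0, block {q0,q2} splits into {q0} and {q2}.
No further refinement is possible. Final partition (9 blocks): {q8} | {q4,q5} | {q10} | {q3,q11} | {q7} | {q0} | {q1,q9} | {q6} | {q2}.
q8 and q5 end up in different blocks, so they are distinguishable. For instance, the string 'ε' is accepted from only q8.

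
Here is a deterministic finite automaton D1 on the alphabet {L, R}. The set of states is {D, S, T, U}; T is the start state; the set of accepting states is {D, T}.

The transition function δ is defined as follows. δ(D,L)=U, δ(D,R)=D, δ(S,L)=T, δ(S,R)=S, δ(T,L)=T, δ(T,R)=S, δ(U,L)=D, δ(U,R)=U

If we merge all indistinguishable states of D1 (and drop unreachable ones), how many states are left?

2

First remove the unreachable states {D,U}; 2 states remain.
Start with accepting vs non-accepting: {T} | {S}.
The partition is now stable with 2 blocks: {T} | {S}.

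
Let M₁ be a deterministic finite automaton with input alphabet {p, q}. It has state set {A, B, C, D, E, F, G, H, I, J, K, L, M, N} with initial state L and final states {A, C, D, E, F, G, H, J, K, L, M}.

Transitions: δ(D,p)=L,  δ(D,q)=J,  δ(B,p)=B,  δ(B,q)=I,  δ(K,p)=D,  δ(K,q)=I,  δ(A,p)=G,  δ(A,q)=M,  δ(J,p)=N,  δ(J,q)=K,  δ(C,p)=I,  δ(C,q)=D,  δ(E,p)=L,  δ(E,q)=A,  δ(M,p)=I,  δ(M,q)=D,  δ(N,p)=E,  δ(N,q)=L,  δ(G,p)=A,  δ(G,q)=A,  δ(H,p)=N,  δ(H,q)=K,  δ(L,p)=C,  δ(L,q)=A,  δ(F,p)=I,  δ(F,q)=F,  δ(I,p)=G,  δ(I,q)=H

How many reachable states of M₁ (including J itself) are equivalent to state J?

2

Reachable states from the start: {A,C,D,E,G,H,I,J,K,L,M,N}. Unreachable: {B,F} — drop them.
P0 = {A,C,D,E,G,H,J,K,L,M} | {I,N}.
Split {A,C,D,E,G,H,J,K,L,M} by δ(·,p) → {A,D,E,G,K,L} and {C,H,J,M}.
Refine {A,D,E,G,K,L} on symbol p: members go to different blocks, giving {A,D,E,G,K} and {L}.
Refine {A,D,E,G,K} on symbol p: members go to different blocks, giving {A,G,K} and {D,E}.
On input p, block {A,G,K} splits into {A,G} and {K}.
Split {A,G} by δ(·,q) → {A} and {G}.
Split {I,N} by δ(·,p) → {I} and {N}.
On input p, block {C,H,J,M} splits into {C,M} and {H,J}.
Refine {D,E} on symbol q: members go to different blocks, giving {D} and {E}.
The partition is now stable with 10 blocks: {A} | {I} | {C,M} | {L} | {D} | {K} | {G} | {N} | {H,J} | {E}.
State J belongs to the block {H,J}, which has 2 states.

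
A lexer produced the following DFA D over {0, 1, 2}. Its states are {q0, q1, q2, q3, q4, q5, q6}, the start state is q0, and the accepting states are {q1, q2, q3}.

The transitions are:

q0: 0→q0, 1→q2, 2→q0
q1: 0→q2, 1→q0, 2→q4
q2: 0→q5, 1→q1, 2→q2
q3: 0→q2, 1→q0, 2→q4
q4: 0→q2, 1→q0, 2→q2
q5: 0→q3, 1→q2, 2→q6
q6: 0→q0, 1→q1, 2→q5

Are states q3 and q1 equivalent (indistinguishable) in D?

Yes

Every state is reachable, so we keep all 7.
P0 = {q1,q2,q3} | {q0,q4,q5,q6}.
Refine {q1,q2,q3} on symbol 0: members go to different blocks, giving {q1,q3} and {q2}.
Split {q0,q4,q5,q6} by δ(·,0) → {q0,q6} and {q4} and {q5}.
On input 1, block {q0,q6} splits into {q0} and {q6}.
The partition is now stable with 6 blocks: {q1,q3} | {q0} | {q2} | {q4} | {q5} | {q6}.
q3 and q1 lie in the same block of the stable partition, so they are equivalent — no string distinguishes them.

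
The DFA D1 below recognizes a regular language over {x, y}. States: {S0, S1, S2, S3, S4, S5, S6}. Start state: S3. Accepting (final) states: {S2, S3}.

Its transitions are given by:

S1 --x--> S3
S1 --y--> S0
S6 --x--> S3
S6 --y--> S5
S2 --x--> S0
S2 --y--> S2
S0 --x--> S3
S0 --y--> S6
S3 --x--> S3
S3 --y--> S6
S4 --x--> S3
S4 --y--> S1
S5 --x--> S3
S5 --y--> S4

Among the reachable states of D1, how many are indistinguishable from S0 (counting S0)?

First remove the unreachable states {S2}; 6 states remain.
P0 = {S3} | {S0,S1,S4,S5,S6}.
No further refinement is possible. Final partition (2 blocks): {S3} | {S0,S1,S4,S5,S6}.
State S0 belongs to the block {S0,S1,S4,S5,S6}, which has 5 states.

5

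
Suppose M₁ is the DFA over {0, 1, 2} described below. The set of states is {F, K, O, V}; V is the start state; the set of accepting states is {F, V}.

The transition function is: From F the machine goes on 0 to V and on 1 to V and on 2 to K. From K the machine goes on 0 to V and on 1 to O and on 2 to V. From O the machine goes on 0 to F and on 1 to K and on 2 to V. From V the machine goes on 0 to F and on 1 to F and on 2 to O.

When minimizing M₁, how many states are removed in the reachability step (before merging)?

Exploring from V, all states are eventually visited, so none are unreachable.

0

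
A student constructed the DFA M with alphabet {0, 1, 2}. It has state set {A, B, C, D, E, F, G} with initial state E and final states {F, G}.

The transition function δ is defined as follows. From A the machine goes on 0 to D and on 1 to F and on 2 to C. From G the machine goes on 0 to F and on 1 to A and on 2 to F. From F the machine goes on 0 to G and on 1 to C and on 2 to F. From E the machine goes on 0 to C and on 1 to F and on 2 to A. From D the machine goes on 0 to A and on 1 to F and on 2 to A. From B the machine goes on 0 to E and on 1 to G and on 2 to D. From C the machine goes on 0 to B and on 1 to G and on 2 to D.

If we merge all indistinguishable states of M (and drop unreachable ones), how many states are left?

P0 = {F,G} | {A,B,C,D,E}.
No further refinement is possible. Final partition (2 blocks): {F,G} | {A,B,C,D,E}.

2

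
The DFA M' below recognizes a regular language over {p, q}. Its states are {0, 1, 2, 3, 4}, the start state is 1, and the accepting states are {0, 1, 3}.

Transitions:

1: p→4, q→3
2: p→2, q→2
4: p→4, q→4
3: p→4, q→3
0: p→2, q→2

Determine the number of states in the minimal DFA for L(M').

2

First remove the unreachable states {0,2}; 3 states remain.
Initial partition by acceptance: {1,3} | {4}.
Stable partition: {1,3} | {4} — 2 equivalence classes.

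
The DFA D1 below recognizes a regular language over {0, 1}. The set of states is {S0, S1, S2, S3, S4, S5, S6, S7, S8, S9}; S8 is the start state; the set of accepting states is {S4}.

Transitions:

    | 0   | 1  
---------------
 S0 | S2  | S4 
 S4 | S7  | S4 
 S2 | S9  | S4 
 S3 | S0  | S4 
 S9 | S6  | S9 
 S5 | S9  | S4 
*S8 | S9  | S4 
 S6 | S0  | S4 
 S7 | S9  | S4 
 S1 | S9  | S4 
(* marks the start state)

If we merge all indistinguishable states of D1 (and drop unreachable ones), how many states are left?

Reachable states from the start: {S0,S2,S4,S6,S7,S8,S9}. Unreachable: {S1,S3,S5} — drop them.
P0 = {S4} | {S0,S2,S6,S7,S8,S9}.
Split {S0,S2,S6,S7,S8,S9} by δ(·,1) → {S0,S2,S6,S7,S8} and {S9}.
Refine {S0,S2,S6,S7,S8} on symbol 0: members go to different blocks, giving {S2,S7,S8} and {S0,S6}.
Refine {S0,S6} on symbol 0: members go to different blocks, giving {S0} and {S6}.
No further refinement is possible. Final partition (5 blocks): {S4} | {S2,S7,S8} | {S9} | {S0} | {S6}.

5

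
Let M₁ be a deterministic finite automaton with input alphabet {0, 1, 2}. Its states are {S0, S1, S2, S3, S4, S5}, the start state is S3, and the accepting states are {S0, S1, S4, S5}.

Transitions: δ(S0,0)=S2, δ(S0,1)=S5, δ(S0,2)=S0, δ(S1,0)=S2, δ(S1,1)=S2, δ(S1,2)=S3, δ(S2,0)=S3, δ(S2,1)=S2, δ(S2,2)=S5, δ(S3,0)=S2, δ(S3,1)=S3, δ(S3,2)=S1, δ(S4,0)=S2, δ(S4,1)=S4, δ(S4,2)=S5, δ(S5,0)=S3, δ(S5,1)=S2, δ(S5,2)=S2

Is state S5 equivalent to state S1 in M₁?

States {S0,S4} cannot be reached from the start state, so discard them.
Start with accepting vs non-accepting: {S1,S5} | {S2,S3}.
Stable partition: {S1,S5} | {S2,S3} — 2 equivalence classes.
S5 and S1 lie in the same block of the stable partition, so they are equivalent — no string distinguishes them.

Yes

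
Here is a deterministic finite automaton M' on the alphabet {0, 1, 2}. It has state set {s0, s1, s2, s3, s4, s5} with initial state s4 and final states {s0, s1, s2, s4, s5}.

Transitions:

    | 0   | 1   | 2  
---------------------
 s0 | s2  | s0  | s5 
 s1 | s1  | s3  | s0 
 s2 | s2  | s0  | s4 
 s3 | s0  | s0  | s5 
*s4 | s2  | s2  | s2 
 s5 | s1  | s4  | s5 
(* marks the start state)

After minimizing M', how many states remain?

All states are reachable from the start state.
Start with accepting vs non-accepting: {s0,s1,s2,s4,s5} | {s3}.
Refine {s0,s1,s2,s4,s5} on symbol 1: members go to different blocks, giving {s0,s2,s4,s5} and {s1}.
On input 0, block {s0,s2,s4,s5} splits into {s0,s2,s4} and {s5}.
Refine {s0,s2,s4} on symbol 2: members go to different blocks, giving {s2,s4} and {s0}.
Split {s2,s4} by δ(·,1) → {s2} and {s4}.
No further refinement is possible. Final partition (6 blocks): {s2} | {s3} | {s1} | {s5} | {s0} | {s4}.

6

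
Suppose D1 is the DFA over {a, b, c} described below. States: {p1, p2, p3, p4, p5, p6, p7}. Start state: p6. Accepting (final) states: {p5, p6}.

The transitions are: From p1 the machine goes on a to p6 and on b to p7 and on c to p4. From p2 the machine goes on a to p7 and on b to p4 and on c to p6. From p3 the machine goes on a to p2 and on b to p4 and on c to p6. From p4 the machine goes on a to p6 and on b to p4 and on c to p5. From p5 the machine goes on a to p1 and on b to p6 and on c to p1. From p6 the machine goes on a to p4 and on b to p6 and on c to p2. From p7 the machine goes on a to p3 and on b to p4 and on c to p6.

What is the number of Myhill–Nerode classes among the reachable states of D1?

Initial partition by acceptance: {p5,p6} | {p1,p2,p3,p4,p7}.
Split {p1,p2,p3,p4,p7} by δ(·,a) → {p2,p3,p7} and {p1,p4}.
Split {p5,p6} by δ(·,c) → {p5} and {p6}.
Split {p1,p4} by δ(·,b) → {p1} and {p4}.
Stable partition: {p5} | {p2,p3,p7} | {p1} | {p6} | {p4} — 5 equivalence classes.

5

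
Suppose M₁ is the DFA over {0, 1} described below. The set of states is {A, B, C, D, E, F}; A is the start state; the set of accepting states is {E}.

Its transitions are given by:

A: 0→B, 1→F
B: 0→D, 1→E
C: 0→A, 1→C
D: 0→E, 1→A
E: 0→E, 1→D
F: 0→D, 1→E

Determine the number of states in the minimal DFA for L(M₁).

4

First remove the unreachable states {C}; 5 states remain.
Start with accepting vs non-accepting: {E} | {A,B,D,F}.
Split {A,B,D,F} by δ(·,0) → {A,B,F} and {D}.
Split {A,B,F} by δ(·,0) → {B,F} and {A}.
No further refinement is possible. Final partition (4 blocks): {E} | {B,F} | {D} | {A}.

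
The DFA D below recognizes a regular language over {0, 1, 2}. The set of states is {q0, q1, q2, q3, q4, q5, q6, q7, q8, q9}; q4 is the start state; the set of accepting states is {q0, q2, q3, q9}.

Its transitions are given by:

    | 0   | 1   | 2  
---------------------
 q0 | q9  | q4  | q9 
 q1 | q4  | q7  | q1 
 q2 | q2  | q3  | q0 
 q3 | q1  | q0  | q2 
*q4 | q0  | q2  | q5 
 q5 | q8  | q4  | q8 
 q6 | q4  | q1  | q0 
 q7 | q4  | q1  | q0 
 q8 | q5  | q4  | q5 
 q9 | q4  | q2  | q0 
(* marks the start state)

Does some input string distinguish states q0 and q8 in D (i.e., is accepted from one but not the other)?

States {q6} cannot be reached from the start state, so discard them.
P0 = {q0,q2,q3,q9} | {q1,q4,q5,q7,q8}.
On input 0, block {q0,q2,q3,q9} splits into {q0,q2} and {q3,q9}.
Split {q0,q2} by δ(·,0) → {q0} and {q2}.
On input 0, block {q1,q4,q5,q7,q8} splits into {q1,q5,q7,q8} and {q4}.
Refine {q1,q5,q7,q8} on symbol 0: members go to different blocks, giving {q1,q7} and {q5,q8}.
Refine {q1,q7} on symbol 2: members go to different blocks, giving {q1} and {q7}.
On input 0, block {q3,q9} splits into {q3} and {q9}.
Stable partition: {q0} | {q1} | {q3} | {q2} | {q4} | {q5,q8} | {q7} | {q9} — 8 equivalence classes.
q0 and q8 end up in different blocks, so they are distinguishable. For instance, the string 'ε' is accepted from only q0.

Yes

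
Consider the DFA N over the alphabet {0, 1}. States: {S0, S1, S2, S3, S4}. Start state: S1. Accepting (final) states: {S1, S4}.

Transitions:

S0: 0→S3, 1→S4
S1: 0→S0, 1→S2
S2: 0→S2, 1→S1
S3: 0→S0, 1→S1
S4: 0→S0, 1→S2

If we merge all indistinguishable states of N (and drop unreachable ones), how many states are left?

All states are reachable from the start state.
Initial partition by acceptance: {S1,S4} | {S0,S2,S3}.
Stable partition: {S1,S4} | {S0,S2,S3} — 2 equivalence classes.

2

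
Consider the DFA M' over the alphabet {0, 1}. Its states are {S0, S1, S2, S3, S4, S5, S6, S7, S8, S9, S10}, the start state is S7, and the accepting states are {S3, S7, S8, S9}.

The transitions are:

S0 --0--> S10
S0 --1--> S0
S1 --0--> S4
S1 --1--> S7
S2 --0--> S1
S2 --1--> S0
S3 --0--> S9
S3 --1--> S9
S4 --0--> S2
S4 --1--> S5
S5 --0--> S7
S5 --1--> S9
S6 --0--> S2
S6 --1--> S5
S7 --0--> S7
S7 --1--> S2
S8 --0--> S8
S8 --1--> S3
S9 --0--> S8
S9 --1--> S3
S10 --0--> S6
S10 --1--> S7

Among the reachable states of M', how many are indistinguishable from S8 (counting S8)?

Every state is reachable, so we keep all 11.
Initial partition by acceptance: {S3,S7,S8,S9} | {S0,S1,S2,S4,S5,S6,S10}.
Split {S3,S7,S8,S9} by δ(·,1) → {S3,S8,S9} and {S7}.
Split {S0,S1,S2,S4,S5,S6,S10} by δ(·,0) → {S0,S1,S2,S4,S6,S10} and {S5}.
Split {S0,S1,S2,S4,S6,S10} by δ(·,1) → {S0,S2} and {S1,S10} and {S4,S6}.
No further refinement is possible. Final partition (6 blocks): {S3,S8,S9} | {S0,S2} | {S7} | {S5} | {S1,S10} | {S4,S6}.
State S8 belongs to the block {S3,S8,S9}, which has 3 states.

3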